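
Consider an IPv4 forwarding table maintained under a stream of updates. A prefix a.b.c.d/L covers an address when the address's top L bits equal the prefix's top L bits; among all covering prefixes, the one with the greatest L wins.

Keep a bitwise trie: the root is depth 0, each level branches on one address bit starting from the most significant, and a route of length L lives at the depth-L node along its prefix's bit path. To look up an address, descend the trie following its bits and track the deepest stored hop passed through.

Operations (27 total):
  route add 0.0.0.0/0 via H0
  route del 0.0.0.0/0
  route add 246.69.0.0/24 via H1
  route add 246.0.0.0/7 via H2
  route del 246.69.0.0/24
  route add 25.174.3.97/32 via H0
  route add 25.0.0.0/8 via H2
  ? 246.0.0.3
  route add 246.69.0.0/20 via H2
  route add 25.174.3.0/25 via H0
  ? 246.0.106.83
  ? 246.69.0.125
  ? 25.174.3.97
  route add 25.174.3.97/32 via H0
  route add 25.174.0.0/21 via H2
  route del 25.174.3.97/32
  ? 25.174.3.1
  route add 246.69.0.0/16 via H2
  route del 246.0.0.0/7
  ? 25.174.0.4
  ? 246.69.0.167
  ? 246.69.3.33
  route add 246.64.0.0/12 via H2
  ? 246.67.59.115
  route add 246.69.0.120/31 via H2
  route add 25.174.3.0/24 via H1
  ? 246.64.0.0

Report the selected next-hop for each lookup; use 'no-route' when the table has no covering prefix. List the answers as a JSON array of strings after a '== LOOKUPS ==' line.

Trace:
  + 0.0.0.0/0 (H0) depth=0
  del 0.0.0.0/0 (clear depth 0)
  + 246.69.0.0/24 (H1) depth=24
  + 246.0.0.0/7 (H2) depth=7
  del 246.69.0.0/24 (clear depth 24)
  + 25.174.3.97/32 (H0) depth=32
  + 25.0.0.0/8 (H2) depth=8
  Q 246.0.0.3: descend 111101100 ; hops seen [H2] ; pick H2
  + 246.69.0.0/20 (H2) depth=20
  + 25.174.3.0/25 (H0) depth=25
  Q 246.0.106.83: descend 111101100 ; hops seen [H2] ; pick H2
  Q 246.69.0.125: descend 111101100100010100000000 ; hops seen [H2,H2] ; pick H2
  Q 25.174.3.97: descend 00011001101011100000001101100001 ; hops seen [H2,H0,H0] ; pick H0
  + 25.174.3.97/32 (H0) depth=32
  + 25.174.0.0/21 (H2) depth=21
  del 25.174.3.97/32 (clear depth 32)
  Q 25.174.3.1: descend 0001100110101110000000110 ; hops seen [H2,H2,H0] ; pick H0
  + 246.69.0.0/16 (H2) depth=16
  del 246.0.0.0/7 (clear depth 7)
  Q 25.174.0.4: descend 0001100110101110000000 ; hops seen [H2,H2] ; pick H2
  Q 246.69.0.167: descend 111101100100010100000000 ; hops seen [H2,H2] ; pick H2
  Q 246.69.3.33: descend 1111011001000101000000 ; hops seen [H2,H2] ; pick H2
  + 246.64.0.0/12 (H2) depth=12
  Q 246.67.59.115: descend 1111011001000 ; hops seen [H2] ; pick H2
  + 246.69.0.120/31 (H2) depth=31
  + 25.174.3.0/24 (H1) depth=24
  Q 246.64.0.0: descend 1111011001000 ; hops seen [H2] ; pick H2

== LOOKUPS ==
["H2","H2","H2","H0","H0","H2","H2","H2","H2","H2"]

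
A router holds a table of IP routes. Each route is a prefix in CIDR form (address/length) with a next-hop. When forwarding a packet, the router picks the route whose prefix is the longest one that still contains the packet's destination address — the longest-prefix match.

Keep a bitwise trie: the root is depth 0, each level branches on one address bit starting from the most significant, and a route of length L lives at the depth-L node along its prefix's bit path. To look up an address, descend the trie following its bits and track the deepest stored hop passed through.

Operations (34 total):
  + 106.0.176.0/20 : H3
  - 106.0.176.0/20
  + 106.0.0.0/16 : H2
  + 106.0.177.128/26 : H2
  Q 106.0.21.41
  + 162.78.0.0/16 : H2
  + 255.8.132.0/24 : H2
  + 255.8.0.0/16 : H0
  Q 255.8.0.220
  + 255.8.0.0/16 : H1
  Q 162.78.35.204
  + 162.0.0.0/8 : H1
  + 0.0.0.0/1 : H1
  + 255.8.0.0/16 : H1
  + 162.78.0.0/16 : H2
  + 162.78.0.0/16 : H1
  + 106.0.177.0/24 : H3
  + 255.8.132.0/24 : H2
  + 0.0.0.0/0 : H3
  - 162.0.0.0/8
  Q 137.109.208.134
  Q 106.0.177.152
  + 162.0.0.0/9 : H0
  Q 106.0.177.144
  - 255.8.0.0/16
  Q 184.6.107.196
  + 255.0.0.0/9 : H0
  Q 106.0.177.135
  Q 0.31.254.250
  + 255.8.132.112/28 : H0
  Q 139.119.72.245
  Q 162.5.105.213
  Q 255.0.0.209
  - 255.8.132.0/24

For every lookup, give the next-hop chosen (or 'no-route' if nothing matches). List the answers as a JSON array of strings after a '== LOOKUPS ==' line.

Process each operation:
  add 106.0.176.0/20 -> H3 at depth 20
  - 106.0.176.0/20 clear@20
  add 106.0.0.0/16 -> H2 at depth 16
  add 106.0.177.128/26 -> H2 at depth 26
  lookup 106.0.21.41: bits 0110101000000000 walk d0:-→d1:-→d2:-→d3:-→d4:-→d5:-→d6:-→d7:-→d8:-→d9:-→d10:-→d11:-→d12:-→d13:-→d14:-→d15:-→d16:H2 -> H2
  add 162.78.0.0/16 -> H2 at depth 16
  add 255.8.132.0/24 -> H2 at depth 24
  add 255.8.0.0/16 -> H0 at depth 16
  lookup 255.8.0.220: bits 1111111100001000 walk d0:-→d1:-→d2:-→d3:-→d4:-→d5:-→d6:-→d7:-→d8:-→d9:-→d10:-→d11:-→d12:-→d13:-→d14:-→d15:-→d16:H0 -> H0
  add 255.8.0.0/16 -> H1 at depth 16
  lookup 162.78.35.204: bits 1010001001001110 walk d0:-→d1:-→d2:-→d3:-→d4:-→d5:-→d6:-→d7:-→d8:-→d9:-→d10:-→d11:-→d12:-→d13:-→d14:-→d15:-→d16:H2 -> H2
  add 162.0.0.0/8 -> H1 at depth 8
  add 0.0.0.0/1 -> H1 at depth 1
  add 255.8.0.0/16 -> H1 at depth 16
  add 162.78.0.0/16 -> H2 at depth 16
  add 162.78.0.0/16 -> H1 at depth 16
  add 106.0.177.0/24 -> H3 at depth 24
  add 255.8.132.0/24 -> H2 at depth 24
  add 0.0.0.0/0 -> H3 at depth 0
  - 162.0.0.0/8 clear@8
  lookup 137.109.208.134: bits 10 walk d0:H3→d1:-→d2:- -> H3
  lookup 106.0.177.152: bits 01101010000000001011000110 walk d0:H3→d1:H1→d2:-→d3:-→d4:-→d5:-→d6:-→d7:-→d8:-→d9:-→d10:-→d11:-→d12:-→d13:-→d14:-→d15:-→d16:H2→d17:-→d18:-→d19:-→d20:-→d21:-→d22:-→d23:-→d24:H3→d25:-→d26:H2 -> H2
  add 162.0.0.0/9 -> H0 at depth 9
  lookup 106.0.177.144: bits 01101010000000001011000110 walk d0:H3→d1:H1→d2:-→d3:-→d4:-→d5:-→d6:-→d7:-→d8:-→d9:-→d10:-→d11:-→d12:-→d13:-→d14:-→d15:-→d16:H2→d17:-→d18:-→d19:-→d20:-→d21:-→d22:-→d23:-→d24:H3→d25:-→d26:H2 -> H2
  - 255.8.0.0/16 clear@16
  lookup 184.6.107.196: bits 101 walk d0:H3→d1:-→d2:-→d3:- -> H3
  add 255.0.0.0/9 -> H0 at depth 9
  lookup 106.0.177.135: bits 01101010000000001011000110 walk d0:H3→d1:H1→d2:-→d3:-→d4:-→d5:-→d6:-→d7:-→d8:-→d9:-→d10:-→d11:-→d12:-→d13:-→d14:-→d15:-→d16:H2→d17:-→d18:-→d19:-→d20:-→d21:-→d22:-→d23:-→d24:H3→d25:-→d26:H2 -> H2
  lookup 0.31.254.250: bits 0 walk d0:H3→d1:H1 -> H1
  add 255.8.132.112/28 -> H0 at depth 28
  lookup 139.119.72.245: bits 10 walk d0:H3→d1:-→d2:- -> H3
  lookup 162.5.105.213: bits 101000100 walk d0:H3→d1:-→d2:-→d3:-→d4:-→d5:-→d6:-→d7:-→d8:-→d9:H0 -> H0
  lookup 255.0.0.209: bits 111111110000 walk d0:H3→d1:-→d2:-→d3:-→d4:-→d5:-→d6:-→d7:-→d8:-→d9:H0→d10:-→d11:-→d12:- -> H0
  - 255.8.132.0/24 clear@24

== LOOKUPS ==
["H2","H0","H2","H3","H2","H2","H3","H2","H1","H3","H0","H0"]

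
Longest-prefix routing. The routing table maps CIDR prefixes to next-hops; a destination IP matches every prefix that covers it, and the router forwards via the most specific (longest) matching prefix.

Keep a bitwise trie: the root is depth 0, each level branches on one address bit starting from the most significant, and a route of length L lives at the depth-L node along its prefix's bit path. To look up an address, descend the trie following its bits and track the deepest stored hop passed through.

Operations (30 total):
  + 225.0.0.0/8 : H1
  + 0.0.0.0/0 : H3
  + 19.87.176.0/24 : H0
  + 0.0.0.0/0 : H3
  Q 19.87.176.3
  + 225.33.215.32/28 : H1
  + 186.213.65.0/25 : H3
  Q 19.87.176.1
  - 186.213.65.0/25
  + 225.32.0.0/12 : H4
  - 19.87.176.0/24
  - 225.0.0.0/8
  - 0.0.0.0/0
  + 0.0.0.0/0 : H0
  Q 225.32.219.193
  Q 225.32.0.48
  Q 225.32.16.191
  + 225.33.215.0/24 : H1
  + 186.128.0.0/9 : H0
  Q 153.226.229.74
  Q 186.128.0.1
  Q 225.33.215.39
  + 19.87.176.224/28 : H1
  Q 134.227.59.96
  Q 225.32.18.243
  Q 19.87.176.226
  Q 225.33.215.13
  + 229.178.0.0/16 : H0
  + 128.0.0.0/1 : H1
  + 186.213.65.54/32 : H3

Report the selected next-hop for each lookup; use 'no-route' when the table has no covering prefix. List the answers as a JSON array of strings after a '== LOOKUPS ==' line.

Apply in order:
  + 225.0.0.0/8 (H1) depth=8
  + 0.0.0.0/0 (H3) depth=0
  + 19.87.176.0/24 (H0) depth=24
  + 0.0.0.0/0 (H3) depth=0
  Q 19.87.176.3: descend 000100110101011110110000 ; hops seen [H3,H0] ; pick H0
  + 225.33.215.32/28 (H1) depth=28
  + 186.213.65.0/25 (H3) depth=25
  Q 19.87.176.1: descend 000100110101011110110000 ; hops seen [H3,H0] ; pick H0
  del 186.213.65.0/25 (clear depth 25)
  + 225.32.0.0/12 (H4) depth=12
  del 19.87.176.0/24 (clear depth 24)
  del 225.0.0.0/8 (clear depth 8)
  del 0.0.0.0/0 (clear depth 0)
  + 0.0.0.0/0 (H0) depth=0
  Q 225.32.219.193: descend 111000010010000 ; hops seen [H0,H4] ; pick H4
  Q 225.32.0.48: descend 111000010010000 ; hops seen [H0,H4] ; pick H4
  Q 225.32.16.191: descend 111000010010000 ; hops seen [H0,H4] ; pick H4
  + 225.33.215.0/24 (H1) depth=24
  + 186.128.0.0/9 (H0) depth=9
  Q 153.226.229.74: descend 10 ; hops seen [H0] ; pick H0
  Q 186.128.0.1: descend 101110101 ; hops seen [H0,H0] ; pick H0
  Q 225.33.215.39: descend 1110000100100001110101110010 ; hops seen [H0,H4,H1,H1] ; pick H1
  + 19.87.176.224/28 (H1) depth=28
  Q 134.227.59.96: descend 10 ; hops seen [H0] ; pick H0
  Q 225.32.18.243: descend 111000010010000 ; hops seen [H0,H4] ; pick H4
  Q 19.87.176.226: descend 0001001101010111101100001110 ; hops seen [H0,H1] ; pick H1
  Q 225.33.215.13: descend 11100001001000011101011100 ; hops seen [H0,H4,H1] ; pick H1
  + 229.178.0.0/16 (H0) depth=16
  + 128.0.0.0/1 (H1) depth=1
  + 186.213.65.54/32 (H3) depth=32

== LOOKUPS ==
["H0","H0","H4","H4","H4","H0","H0","H1","H0","H4","H1","H1"]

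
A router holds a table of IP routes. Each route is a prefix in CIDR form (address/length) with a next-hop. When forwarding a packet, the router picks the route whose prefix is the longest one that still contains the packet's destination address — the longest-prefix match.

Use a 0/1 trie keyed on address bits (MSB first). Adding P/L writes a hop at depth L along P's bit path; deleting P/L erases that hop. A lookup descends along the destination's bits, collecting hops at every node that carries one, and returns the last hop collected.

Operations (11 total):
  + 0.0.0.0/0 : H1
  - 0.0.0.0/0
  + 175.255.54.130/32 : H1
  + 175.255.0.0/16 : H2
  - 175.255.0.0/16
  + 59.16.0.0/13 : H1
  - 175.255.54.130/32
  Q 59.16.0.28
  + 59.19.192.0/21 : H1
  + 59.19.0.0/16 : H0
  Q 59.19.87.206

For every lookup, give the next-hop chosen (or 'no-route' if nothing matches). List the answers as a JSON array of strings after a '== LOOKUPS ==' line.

Apply in order:
  + 0.0.0.0/0 (H1) depth=0
  - 0.0.0.0/0 clear@0
  + 175.255.54.130/32 (H1) depth=32
  + 175.255.0.0/16 (H2) depth=16
  - 175.255.0.0/16 clear@16
  + 59.16.0.0/13 (H1) depth=13
  - 175.255.54.130/32 clear@32
  ? 59.16.0.28  path d0:-→d1:-→d2:-→d3:-→d4:-→d5:-→d6:-→d7:-→d8:-→d9:-→d10:-→d11:-→d12:-→d13:H1  best=H1
  + 59.19.192.0/21 (H1) depth=21
  + 59.19.0.0/16 (H0) depth=16
  ? 59.19.87.206  path d0:-→d1:-→d2:-→d3:-→d4:-→d5:-→d6:-→d7:-→d8:-→d9:-→d10:-→d11:-→d12:-→d13:H1→d14:-→d15:-→d16:H0  best=H0

== LOOKUPS ==
["H1","H0"]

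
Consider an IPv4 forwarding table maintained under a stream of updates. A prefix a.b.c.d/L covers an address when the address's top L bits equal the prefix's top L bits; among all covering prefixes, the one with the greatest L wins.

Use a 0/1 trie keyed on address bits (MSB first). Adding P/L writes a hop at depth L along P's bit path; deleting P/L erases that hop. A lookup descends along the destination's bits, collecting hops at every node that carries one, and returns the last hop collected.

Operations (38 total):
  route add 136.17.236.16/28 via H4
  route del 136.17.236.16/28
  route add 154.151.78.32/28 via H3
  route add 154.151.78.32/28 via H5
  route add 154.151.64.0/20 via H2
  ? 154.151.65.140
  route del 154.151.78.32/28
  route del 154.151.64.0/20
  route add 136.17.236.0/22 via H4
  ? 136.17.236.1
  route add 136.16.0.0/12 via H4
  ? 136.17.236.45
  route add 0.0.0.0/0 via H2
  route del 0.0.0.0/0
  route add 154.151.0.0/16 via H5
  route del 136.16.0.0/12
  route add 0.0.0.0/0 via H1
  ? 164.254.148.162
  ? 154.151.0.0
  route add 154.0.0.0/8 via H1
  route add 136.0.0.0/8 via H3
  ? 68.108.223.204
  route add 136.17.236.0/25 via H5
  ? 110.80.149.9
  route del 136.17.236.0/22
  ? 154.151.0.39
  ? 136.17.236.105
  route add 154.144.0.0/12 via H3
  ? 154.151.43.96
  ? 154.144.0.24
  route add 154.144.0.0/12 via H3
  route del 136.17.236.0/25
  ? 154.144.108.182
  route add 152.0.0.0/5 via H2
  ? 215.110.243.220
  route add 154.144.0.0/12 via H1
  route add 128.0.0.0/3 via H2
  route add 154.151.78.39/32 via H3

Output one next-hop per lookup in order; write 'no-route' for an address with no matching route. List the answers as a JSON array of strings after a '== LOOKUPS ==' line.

Trace:
  add 136.17.236.16/28 -> H4 at depth 28
  - 136.17.236.16/28 clear@28
  add 154.151.78.32/28 -> H3 at depth 28
  add 154.151.78.32/28 -> H5 at depth 28
  add 154.151.64.0/20 -> H2 at depth 20
  lookup 154.151.65.140: bits 10011010100101110100 walk d0:-→d1:-→d2:-→d3:-→d4:-→d5:-→d6:-→d7:-→d8:-→d9:-→d10:-→d11:-→d12:-→d13:-→d14:-→d15:-→d16:-→d17:-→d18:-→d19:-→d20:H2 -> H2
  - 154.151.78.32/28 clear@28
  - 154.151.64.0/20 clear@20
  add 136.17.236.0/22 -> H4 at depth 22
  lookup 136.17.236.1: bits 100010000001000111101100000 walk d0:-→d1:-→d2:-→d3:-→d4:-→d5:-→d6:-→d7:-→d8:-→d9:-→d10:-→d11:-→d12:-→d13:-→d14:-→d15:-→d16:-→d17:-→d18:-→d19:-→d20:-→d21:-→d22:H4→d23:-→d24:-→d25:-→d26:-→d27:- -> H4
  add 136.16.0.0/12 -> H4 at depth 12
  lookup 136.17.236.45: bits 10001000000100011110110000 walk d0:-→d1:-→d2:-→d3:-→d4:-→d5:-→d6:-→d7:-→d8:-→d9:-→d10:-→d11:-→d12:H4→d13:-→d14:-→d15:-→d16:-→d17:-→d18:-→d19:-→d20:-→d21:-→d22:H4→d23:-→d24:-→d25:-→d26:- -> H4
  add 0.0.0.0/0 -> H2 at depth 0
  - 0.0.0.0/0 clear@0
  add 154.151.0.0/16 -> H5 at depth 16
  - 136.16.0.0/12 clear@12
  add 0.0.0.0/0 -> H1 at depth 0
  lookup 164.254.148.162: bits 10 walk d0:H1→d1:-→d2:- -> H1
  lookup 154.151.0.0: bits 10011010100101110 walk d0:H1→d1:-→d2:-→d3:-→d4:-→d5:-→d6:-→d7:-→d8:-→d9:-→d10:-→d11:-→d12:-→d13:-→d14:-→d15:-→d16:H5→d17:- -> H5
  add 154.0.0.0/8 -> H1 at depth 8
  add 136.0.0.0/8 -> H3 at depth 8
  lookup 68.108.223.204: bits ε walk d0:H1 -> H1
  add 136.17.236.0/25 -> H5 at depth 25
  lookup 110.80.149.9: bits ε walk d0:H1 -> H1
  - 136.17.236.0/22 clear@22
  lookup 154.151.0.39: bits 10011010100101110 walk d0:H1→d1:-→d2:-→d3:-→d4:-→d5:-→d6:-→d7:-→d8:H1→d9:-→d10:-→d11:-→d12:-→d13:-→d14:-→d15:-→d16:H5→d17:- -> H5
  lookup 136.17.236.105: bits 1000100000010001111011000 walk d0:H1→d1:-→d2:-→d3:-→d4:-→d5:-→d6:-→d7:-→d8:H3→d9:-→d10:-→d11:-→d12:-→d13:-→d14:-→d15:-→d16:-→d17:-→d18:-→d19:-→d20:-→d21:-→d22:-→d23:-→d24:-→d25:H5 -> H5
  add 154.144.0.0/12 -> H3 at depth 12
  lookup 154.151.43.96: bits 10011010100101110 walk d0:H1→d1:-→d2:-→d3:-→d4:-→d5:-→d6:-→d7:-→d8:H1→d9:-→d10:-→d11:-→d12:H3→d13:-→d14:-→d15:-→d16:H5→d17:- -> H5
  lookup 154.144.0.24: bits 1001101010010 walk d0:H1→d1:-→d2:-→d3:-→d4:-→d5:-→d6:-→d7:-→d8:H1→d9:-→d10:-→d11:-→d12:H3→d13:- -> H3
  add 154.144.0.0/12 -> H3 at depth 12
  - 136.17.236.0/25 clear@25
  lookup 154.144.108.182: bits 1001101010010 walk d0:H1→d1:-→d2:-→d3:-→d4:-→d5:-→d6:-→d7:-→d8:H1→d9:-→d10:-→d11:-→d12:H3→d13:- -> H3
  add 152.0.0.0/5 -> H2 at depth 5
  lookup 215.110.243.220: bits 1 walk d0:H1→d1:- -> H1
  add 154.144.0.0/12 -> H1 at depth 12
  add 128.0.0.0/3 -> H2 at depth 3
  add 154.151.78.39/32 -> H3 at depth 32

== LOOKUPS ==
["H2","H4","H4","H1","H5","H1","H1","H5","H5","H5","H3","H3","H1"]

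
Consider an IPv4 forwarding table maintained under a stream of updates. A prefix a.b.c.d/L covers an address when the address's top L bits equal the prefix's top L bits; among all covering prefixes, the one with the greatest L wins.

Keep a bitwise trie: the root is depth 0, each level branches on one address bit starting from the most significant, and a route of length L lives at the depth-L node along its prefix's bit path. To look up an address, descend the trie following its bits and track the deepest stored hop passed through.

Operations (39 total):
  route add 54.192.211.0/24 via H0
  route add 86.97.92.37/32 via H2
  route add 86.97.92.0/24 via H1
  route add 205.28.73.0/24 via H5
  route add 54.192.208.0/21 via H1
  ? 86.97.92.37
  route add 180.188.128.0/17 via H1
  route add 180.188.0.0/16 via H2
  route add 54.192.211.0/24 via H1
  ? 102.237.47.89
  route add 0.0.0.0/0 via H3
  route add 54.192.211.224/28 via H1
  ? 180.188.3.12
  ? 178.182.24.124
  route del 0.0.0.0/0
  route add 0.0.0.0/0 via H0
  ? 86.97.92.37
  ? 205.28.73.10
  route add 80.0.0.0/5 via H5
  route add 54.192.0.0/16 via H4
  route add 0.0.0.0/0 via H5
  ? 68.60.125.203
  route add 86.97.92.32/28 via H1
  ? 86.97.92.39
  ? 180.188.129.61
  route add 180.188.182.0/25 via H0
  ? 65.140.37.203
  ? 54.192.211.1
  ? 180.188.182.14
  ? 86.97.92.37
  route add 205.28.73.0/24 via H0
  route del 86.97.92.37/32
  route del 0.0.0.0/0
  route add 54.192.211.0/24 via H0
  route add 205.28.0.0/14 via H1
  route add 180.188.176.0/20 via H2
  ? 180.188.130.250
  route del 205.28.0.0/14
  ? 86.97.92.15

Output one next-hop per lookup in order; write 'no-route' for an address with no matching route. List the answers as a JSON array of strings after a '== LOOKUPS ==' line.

Trace:
  + 54.192.211.0/24 (H0) depth=24
  + 86.97.92.37/32 (H2) depth=32
  + 86.97.92.0/24 (H1) depth=24
  + 205.28.73.0/24 (H5) depth=24
  + 54.192.208.0/21 (H1) depth=21
  Q 86.97.92.37: descend 01010110011000010101110000100101 ; hops seen [H1,H2] ; pick H2
  + 180.188.128.0/17 (H1) depth=17
  + 180.188.0.0/16 (H2) depth=16
  + 54.192.211.0/24 (H1) depth=24
  Q 102.237.47.89: descend 01 ; hops seen [∅] ; pick no-route
  + 0.0.0.0/0 (H3) depth=0
  + 54.192.211.224/28 (H1) depth=28
  Q 180.188.3.12: descend 1011010010111100 ; hops seen [H3,H2] ; pick H2
  Q 178.182.24.124: descend 10110 ; hops seen [H3] ; pick H3
  - 0.0.0.0/0 clear@0
  + 0.0.0.0/0 (H0) depth=0
  Q 86.97.92.37: descend 01010110011000010101110000100101 ; hops seen [H0,H1,H2] ; pick H2
  Q 205.28.73.10: descend 110011010001110001001001 ; hops seen [H0,H5] ; pick H5
  + 80.0.0.0/5 (H5) depth=5
  + 54.192.0.0/16 (H4) depth=16
  + 0.0.0.0/0 (H5) depth=0
  Q 68.60.125.203: descend 010 ; hops seen [H5] ; pick H5
  + 86.97.92.32/28 (H1) depth=28
  Q 86.97.92.39: descend 010101100110000101011100001001 ; hops seen [H5,H5,H1,H1] ; pick H1
  Q 180.188.129.61: descend 10110100101111001 ; hops seen [H5,H2,H1] ; pick H1
  + 180.188.182.0/25 (H0) depth=25
  Q 65.140.37.203: descend 010 ; hops seen [H5] ; pick H5
  Q 54.192.211.1: descend 001101101100000011010011 ; hops seen [H5,H4,H1,H1] ; pick H1
  Q 180.188.182.14: descend 1011010010111100101101100 ; hops seen [H5,H2,H1,H0] ; pick H0
  Q 86.97.92.37: descend 01010110011000010101110000100101 ; hops seen [H5,H5,H1,H1,H2] ; pick H2
  + 205.28.73.0/24 (H0) depth=24
  - 86.97.92.37/32 clear@32
  - 0.0.0.0/0 clear@0
  + 54.192.211.0/24 (H0) depth=24
  + 205.28.0.0/14 (H1) depth=14
  + 180.188.176.0/20 (H2) depth=20
  Q 180.188.130.250: descend 101101001011110010 ; hops seen [H2,H1] ; pick H1
  - 205.28.0.0/14 clear@14
  Q 86.97.92.15: descend 01010110011000010101110000 ; hops seen [H5,H1] ; pick H1

== LOOKUPS ==
["H2","no-route","H2","H3","H2","H5","H5","H1","H1","H5","H1","H0","H2","H1","H1"]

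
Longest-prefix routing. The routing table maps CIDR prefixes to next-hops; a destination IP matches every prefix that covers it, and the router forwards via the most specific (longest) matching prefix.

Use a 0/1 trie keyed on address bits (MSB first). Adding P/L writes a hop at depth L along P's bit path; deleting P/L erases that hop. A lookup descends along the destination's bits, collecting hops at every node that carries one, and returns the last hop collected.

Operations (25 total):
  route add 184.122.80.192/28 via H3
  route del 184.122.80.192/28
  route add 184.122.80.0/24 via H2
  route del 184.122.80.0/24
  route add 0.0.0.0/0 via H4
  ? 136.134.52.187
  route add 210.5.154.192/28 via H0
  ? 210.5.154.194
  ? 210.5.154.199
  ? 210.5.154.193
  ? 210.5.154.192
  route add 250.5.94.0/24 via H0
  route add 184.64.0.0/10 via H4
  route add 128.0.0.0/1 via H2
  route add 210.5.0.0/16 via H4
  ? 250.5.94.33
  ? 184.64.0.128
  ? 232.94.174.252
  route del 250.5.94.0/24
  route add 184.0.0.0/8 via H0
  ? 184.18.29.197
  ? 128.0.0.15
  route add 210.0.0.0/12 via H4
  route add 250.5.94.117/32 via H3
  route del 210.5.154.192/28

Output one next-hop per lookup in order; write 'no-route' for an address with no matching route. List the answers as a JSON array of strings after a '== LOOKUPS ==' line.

Apply in order:
  add 184.122.80.192/28 -> H3 at depth 28
  del 184.122.80.192/28 (clear depth 28)
  add 184.122.80.0/24 -> H2 at depth 24
  del 184.122.80.0/24 (clear depth 24)
  add 0.0.0.0/0 -> H4 at depth 0
  lookup 136.134.52.187: bits 10 walk d0:H4→d1:-→d2:- -> H4
  add 210.5.154.192/28 -> H0 at depth 28
  lookup 210.5.154.194: bits 1101001000000101100110101100 walk d0:H4→d1:-→d2:-→d3:-→d4:-→d5:-→d6:-→d7:-→d8:-→d9:-→d10:-→d11:-→d12:-→d13:-→d14:-→d15:-→d16:-→d17:-→d18:-→d19:-→d20:-→d21:-→d22:-→d23:-→d24:-→d25:-→d26:-→d27:-→d28:H0 -> H0
  lookup 210.5.154.199: bits 1101001000000101100110101100 walk d0:H4→d1:-→d2:-→d3:-→d4:-→d5:-→d6:-→d7:-→d8:-→d9:-→d10:-→d11:-→d12:-→d13:-→d14:-→d15:-→d16:-→d17:-→d18:-→d19:-→d20:-→d21:-→d22:-→d23:-→d24:-→d25:-→d26:-→d27:-→d28:H0 -> H0
  lookup 210.5.154.193: bits 1101001000000101100110101100 walk d0:H4→d1:-→d2:-→d3:-→d4:-→d5:-→d6:-→d7:-→d8:-→d9:-→d10:-→d11:-→d12:-→d13:-→d14:-→d15:-→d16:-→d17:-→d18:-→d19:-→d20:-→d21:-→d22:-→d23:-→d24:-→d25:-→d26:-→d27:-→d28:H0 -> H0
  lookup 210.5.154.192: bits 1101001000000101100110101100 walk d0:H4→d1:-→d2:-→d3:-→d4:-→d5:-→d6:-→d7:-→d8:-→d9:-→d10:-→d11:-→d12:-→d13:-→d14:-→d15:-→d16:-→d17:-→d18:-→d19:-→d20:-→d21:-→d22:-→d23:-→d24:-→d25:-→d26:-→d27:-→d28:H0 -> H0
  add 250.5.94.0/24 -> H0 at depth 24
  add 184.64.0.0/10 -> H4 at depth 10
  add 128.0.0.0/1 -> H2 at depth 1
  add 210.5.0.0/16 -> H4 at depth 16
  lookup 250.5.94.33: bits 111110100000010101011110 walk d0:H4→d1:H2→d2:-→d3:-→d4:-→d5:-→d6:-→d7:-→d8:-→d9:-→d10:-→d11:-→d12:-→d13:-→d14:-→d15:-→d16:-→d17:-→d18:-→d19:-→d20:-→d21:-→d22:-→d23:-→d24:H0 -> H0
  lookup 184.64.0.128: bits 1011100001 walk d0:H4→d1:H2→d2:-→d3:-→d4:-→d5:-→d6:-→d7:-→d8:-→d9:-→d10:H4 -> H4
  lookup 232.94.174.252: bits 111 walk d0:H4→d1:H2→d2:-→d3:- -> H2
  del 250.5.94.0/24 (clear depth 24)
  add 184.0.0.0/8 -> H0 at depth 8
  lookup 184.18.29.197: bits 101110000 walk d0:H4→d1:H2→d2:-→d3:-→d4:-→d5:-→d6:-→d7:-→d8:H0→d9:- -> H0
  lookup 128.0.0.15: bits 10 walk d0:H4→d1:H2→d2:- -> H2
  add 210.0.0.0/12 -> H4 at depth 12
  add 250.5.94.117/32 -> H3 at depth 32
  del 210.5.154.192/28 (clear depth 28)

== LOOKUPS ==
["H4","H0","H0","H0","H0","H0","H4","H2","H0","H2"]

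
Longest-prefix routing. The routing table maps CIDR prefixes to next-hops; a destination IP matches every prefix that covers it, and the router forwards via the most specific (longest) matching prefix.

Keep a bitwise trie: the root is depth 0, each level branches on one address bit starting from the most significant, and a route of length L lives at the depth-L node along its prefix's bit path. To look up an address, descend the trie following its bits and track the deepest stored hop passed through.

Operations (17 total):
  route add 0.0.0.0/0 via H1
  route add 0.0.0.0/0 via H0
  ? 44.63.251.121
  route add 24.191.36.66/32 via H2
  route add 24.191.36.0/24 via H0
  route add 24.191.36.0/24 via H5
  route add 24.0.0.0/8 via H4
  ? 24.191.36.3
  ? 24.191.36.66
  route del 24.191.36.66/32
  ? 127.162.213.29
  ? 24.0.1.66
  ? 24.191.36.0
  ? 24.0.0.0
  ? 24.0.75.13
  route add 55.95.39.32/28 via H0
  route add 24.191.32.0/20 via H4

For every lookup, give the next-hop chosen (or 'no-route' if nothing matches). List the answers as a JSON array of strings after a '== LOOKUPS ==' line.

Process each operation:
  add 0.0.0.0/0 -> H1 at depth 0
  add 0.0.0.0/0 -> H0 at depth 0
  Q 44.63.251.121: descend ε ; hops seen [H0] ; pick H0
  add 24.191.36.66/32 -> H2 at depth 32
  add 24.191.36.0/24 -> H0 at depth 24
  add 24.191.36.0/24 -> H5 at depth 24
  add 24.0.0.0/8 -> H4 at depth 8
  Q 24.191.36.3: descend 0001100010111111001001000 ; hops seen [H0,H4,H5] ; pick H5
  Q 24.191.36.66: descend 00011000101111110010010001000010 ; hops seen [H0,H4,H5,H2] ; pick H2
  del 24.191.36.66/32 (clear depth 32)
  Q 127.162.213.29: descend 0 ; hops seen [H0] ; pick H0
  Q 24.0.1.66: descend 00011000 ; hops seen [H0,H4] ; pick H4
  Q 24.191.36.0: descend 0001100010111111001001000 ; hops seen [H0,H4,H5] ; pick H5
  Q 24.0.0.0: descend 00011000 ; hops seen [H0,H4] ; pick H4
  Q 24.0.75.13: descend 00011000 ; hops seen [H0,H4] ; pick H4
  add 55.95.39.32/28 -> H0 at depth 28
  add 24.191.32.0/20 -> H4 at depth 20

== LOOKUPS ==
["H0","H5","H2","H0","H4","H5","H4","H4"]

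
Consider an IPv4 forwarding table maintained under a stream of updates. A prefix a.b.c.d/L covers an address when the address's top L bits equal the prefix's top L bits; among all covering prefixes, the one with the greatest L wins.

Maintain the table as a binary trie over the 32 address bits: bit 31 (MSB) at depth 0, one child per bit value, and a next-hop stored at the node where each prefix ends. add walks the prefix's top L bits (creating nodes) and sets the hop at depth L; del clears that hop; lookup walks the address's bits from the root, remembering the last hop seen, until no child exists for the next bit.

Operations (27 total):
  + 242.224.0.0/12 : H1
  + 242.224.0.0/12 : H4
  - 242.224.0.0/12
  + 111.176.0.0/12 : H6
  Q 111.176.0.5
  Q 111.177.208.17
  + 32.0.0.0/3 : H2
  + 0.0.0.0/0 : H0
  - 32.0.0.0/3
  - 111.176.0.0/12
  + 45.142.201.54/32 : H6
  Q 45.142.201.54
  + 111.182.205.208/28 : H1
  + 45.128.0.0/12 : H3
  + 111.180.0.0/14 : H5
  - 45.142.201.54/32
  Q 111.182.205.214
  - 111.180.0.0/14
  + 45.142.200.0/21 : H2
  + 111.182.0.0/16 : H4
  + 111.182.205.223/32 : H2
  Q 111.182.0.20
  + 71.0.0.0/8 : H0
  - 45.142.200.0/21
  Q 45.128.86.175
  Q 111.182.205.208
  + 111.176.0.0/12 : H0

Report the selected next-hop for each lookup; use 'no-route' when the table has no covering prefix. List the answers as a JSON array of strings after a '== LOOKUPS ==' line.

Trace:
  + 242.224.0.0/12 (H1) depth=12
  + 242.224.0.0/12 (H4) depth=12
  del 242.224.0.0/12 (clear depth 12)
  + 111.176.0.0/12 (H6) depth=12
  ? 111.176.0.5  path d0:-→d1:-→d2:-→d3:-→d4:-→d5:-→d6:-→d7:-→d8:-→d9:-→d10:-→d11:-→d12:H6  best=H6
  ? 111.177.208.17  path d0:-→d1:-→d2:-→d3:-→d4:-→d5:-→d6:-→d7:-→d8:-→d9:-→d10:-→d11:-→d12:H6  best=H6
  + 32.0.0.0/3 (H2) depth=3
  + 0.0.0.0/0 (H0) depth=0
  del 32.0.0.0/3 (clear depth 3)
  del 111.176.0.0/12 (clear depth 12)
  + 45.142.201.54/32 (H6) depth=32
  ? 45.142.201.54  path d0:H0→d1:-→d2:-→d3:-→d4:-→d5:-→d6:-→d7:-→d8:-→d9:-→d10:-→d11:-→d12:-→d13:-→d14:-→d15:-→d16:-→d17:-→d18:-→d19:-→d20:-→d21:-→d22:-→d23:-→d24:-→d25:-→d26:-→d27:-→d28:-→d29:-→d30:-→d31:-→d32:H6  best=H6
  + 111.182.205.208/28 (H1) depth=28
  + 45.128.0.0/12 (H3) depth=12
  + 111.180.0.0/14 (H5) depth=14
  del 45.142.201.54/32 (clear depth 32)
  ? 111.182.205.214  path d0:H0→d1:-→d2:-→d3:-→d4:-→d5:-→d6:-→d7:-→d8:-→d9:-→d10:-→d11:-→d12:-→d13:-→d14:H5→d15:-→d16:-→d17:-→d18:-→d19:-→d20:-→d21:-→d22:-→d23:-→d24:-→d25:-→d26:-→d27:-→d28:H1  best=H1
  del 111.180.0.0/14 (clear depth 14)
  + 45.142.200.0/21 (H2) depth=21
  + 111.182.0.0/16 (H4) depth=16
  + 111.182.205.223/32 (H2) depth=32
  ? 111.182.0.20  path d0:H0→d1:-→d2:-→d3:-→d4:-→d5:-→d6:-→d7:-→d8:-→d9:-→d10:-→d11:-→d12:-→d13:-→d14:-→d15:-→d16:H4  best=H4
  + 71.0.0.0/8 (H0) depth=8
  del 45.142.200.0/21 (clear depth 21)
  ? 45.128.86.175  path d0:H0→d1:-→d2:-→d3:-→d4:-→d5:-→d6:-→d7:-→d8:-→d9:-→d10:-→d11:-→d12:H3  best=H3
  ? 111.182.205.208  path d0:H0→d1:-→d2:-→d3:-→d4:-→d5:-→d6:-→d7:-→d8:-→d9:-→d10:-→d11:-→d12:-→d13:-→d14:-→d15:-→d16:H4→d17:-→d18:-→d19:-→d20:-→d21:-→d22:-→d23:-→d24:-→d25:-→d26:-→d27:-→d28:H1  best=H1
  + 111.176.0.0/12 (H0) depth=12

== LOOKUPS ==
["H6","H6","H6","H1","H4","H3","H1"]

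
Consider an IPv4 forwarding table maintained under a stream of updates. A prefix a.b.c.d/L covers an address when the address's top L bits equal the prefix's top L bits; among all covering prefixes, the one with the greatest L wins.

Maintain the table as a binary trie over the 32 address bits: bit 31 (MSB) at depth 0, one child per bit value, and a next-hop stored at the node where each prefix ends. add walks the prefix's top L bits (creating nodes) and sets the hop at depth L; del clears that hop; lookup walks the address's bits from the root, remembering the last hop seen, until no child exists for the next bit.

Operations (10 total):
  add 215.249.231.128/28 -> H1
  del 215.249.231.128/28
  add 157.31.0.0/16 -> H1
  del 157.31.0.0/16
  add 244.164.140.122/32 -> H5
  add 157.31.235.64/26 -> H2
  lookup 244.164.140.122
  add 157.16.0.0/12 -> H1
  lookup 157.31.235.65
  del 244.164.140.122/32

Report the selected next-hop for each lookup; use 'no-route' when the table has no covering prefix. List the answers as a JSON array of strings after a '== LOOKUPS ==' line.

Apply in order:
  + 215.249.231.128/28 (H1) depth=28
  - 215.249.231.128/28 clear@28
  + 157.31.0.0/16 (H1) depth=16
  - 157.31.0.0/16 clear@16
  + 244.164.140.122/32 (H5) depth=32
  + 157.31.235.64/26 (H2) depth=26
  ? 244.164.140.122  path d0:-→d1:-→d2:-→d3:-→d4:-→d5:-→d6:-→d7:-→d8:-→d9:-→d10:-→d11:-→d12:-→d13:-→d14:-→d15:-→d16:-→d17:-→d18:-→d19:-→d20:-→d21:-→d22:-→d23:-→d24:-→d25:-→d26:-→d27:-→d28:-→d29:-→d30:-→d31:-→d32:H5  best=H5
  + 157.16.0.0/12 (H1) depth=12
  ? 157.31.235.65  path d0:-→d1:-→d2:-→d3:-→d4:-→d5:-→d6:-→d7:-→d8:-→d9:-→d10:-→d11:-→d12:H1→d13:-→d14:-→d15:-→d16:-→d17:-→d18:-→d19:-→d20:-→d21:-→d22:-→d23:-→d24:-→d25:-→d26:H2  best=H2
  - 244.164.140.122/32 clear@32

== LOOKUPS ==
["H5","H2"]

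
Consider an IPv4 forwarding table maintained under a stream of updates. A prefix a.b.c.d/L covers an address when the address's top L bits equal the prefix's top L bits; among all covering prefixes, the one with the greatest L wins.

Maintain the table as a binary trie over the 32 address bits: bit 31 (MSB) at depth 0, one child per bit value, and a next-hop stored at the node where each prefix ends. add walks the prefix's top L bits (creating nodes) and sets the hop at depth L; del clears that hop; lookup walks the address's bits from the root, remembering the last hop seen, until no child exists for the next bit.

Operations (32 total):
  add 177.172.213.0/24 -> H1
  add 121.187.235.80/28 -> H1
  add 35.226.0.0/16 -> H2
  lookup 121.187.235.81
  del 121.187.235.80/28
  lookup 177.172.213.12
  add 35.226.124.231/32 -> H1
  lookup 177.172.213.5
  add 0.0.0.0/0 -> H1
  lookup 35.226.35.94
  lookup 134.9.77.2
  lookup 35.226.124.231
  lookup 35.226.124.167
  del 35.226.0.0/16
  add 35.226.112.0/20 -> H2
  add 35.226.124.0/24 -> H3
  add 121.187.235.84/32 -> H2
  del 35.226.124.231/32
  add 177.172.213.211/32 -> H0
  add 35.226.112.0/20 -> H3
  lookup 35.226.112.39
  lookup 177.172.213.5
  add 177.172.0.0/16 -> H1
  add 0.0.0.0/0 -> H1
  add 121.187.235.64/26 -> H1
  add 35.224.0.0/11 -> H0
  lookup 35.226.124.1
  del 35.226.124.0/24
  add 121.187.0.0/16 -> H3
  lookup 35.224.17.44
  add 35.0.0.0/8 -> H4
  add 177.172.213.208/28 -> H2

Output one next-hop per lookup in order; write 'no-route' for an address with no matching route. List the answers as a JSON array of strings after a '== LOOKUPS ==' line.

Trace:
  + 177.172.213.0/24 (H1) depth=24
  + 121.187.235.80/28 (H1) depth=28
  + 35.226.0.0/16 (H2) depth=16
  lookup 121.187.235.81: bits 0111100110111011111010110101 walk d0:-→d1:-→d2:-→d3:-→d4:-→d5:-→d6:-→d7:-→d8:-→d9:-→d10:-→d11:-→d12:-→d13:-→d14:-→d15:-→d16:-→d17:-→d18:-→d19:-→d20:-→d21:-→d22:-→d23:-→d24:-→d25:-→d26:-→d27:-→d28:H1 -> H1
  - 121.187.235.80/28 clear@28
  lookup 177.172.213.12: bits 101100011010110011010101 walk d0:-→d1:-→d2:-→d3:-→d4:-→d5:-→d6:-→d7:-→d8:-→d9:-→d10:-→d11:-→d12:-→d13:-→d14:-→d15:-→d16:-→d17:-→d18:-→d19:-→d20:-→d21:-→d22:-→d23:-→d24:H1 -> H1
  + 35.226.124.231/32 (H1) depth=32
  lookup 177.172.213.5: bits 101100011010110011010101 walk d0:-→d1:-→d2:-→d3:-→d4:-→d5:-→d6:-→d7:-→d8:-→d9:-→d10:-→d11:-→d12:-→d13:-→d14:-→d15:-→d16:-→d17:-→d18:-→d19:-→d20:-→d21:-→d22:-→d23:-→d24:H1 -> H1
  + 0.0.0.0/0 (H1) depth=0
  lookup 35.226.35.94: bits 00100011111000100 walk d0:H1→d1:-→d2:-→d3:-→d4:-→d5:-→d6:-→d7:-→d8:-→d9:-→d10:-→d11:-→d12:-→d13:-→d14:-→d15:-→d16:H2→d17:- -> H2
  lookup 134.9.77.2: bits 10 walk d0:H1→d1:-→d2:- -> H1
  lookup 35.226.124.231: bits 00100011111000100111110011100111 walk d0:H1→d1:-→d2:-→d3:-→d4:-→d5:-→d6:-→d7:-→d8:-→d9:-→d10:-→d11:-→d12:-→d13:-→d14:-→d15:-→d16:H2→d17:-→d18:-→d19:-→d20:-→d21:-→d22:-→d23:-→d24:-→d25:-→d26:-→d27:-→d28:-→d29:-→d30:-→d31:-→d32:H1 -> H1
  lookup 35.226.124.167: bits 0010001111100010011111001 walk d0:H1→d1:-→d2:-→d3:-→d4:-→d5:-→d6:-→d7:-→d8:-→d9:-→d10:-→d11:-→d12:-→d13:-→d14:-→d15:-→d16:H2→d17:-→d18:-→d19:-→d20:-→d21:-→d22:-→d23:-→d24:-→d25:- -> H2
  - 35.226.0.0/16 clear@16
  + 35.226.112.0/20 (H2) depth=20
  + 35.226.124.0/24 (H3) depth=24
  + 121.187.235.84/32 (H2) depth=32
  - 35.226.124.231/32 clear@32
  + 177.172.213.211/32 (H0) depth=32
  + 35.226.112.0/20 (H3) depth=20
  lookup 35.226.112.39: bits 00100011111000100111 walk d0:H1→d1:-→d2:-→d3:-→d4:-→d5:-→d6:-→d7:-→d8:-→d9:-→d10:-→d11:-→d12:-→d13:-→d14:-→d15:-→d16:-→d17:-→d18:-→d19:-→d20:H3 -> H3
  lookup 177.172.213.5: bits 101100011010110011010101 walk d0:H1→d1:-→d2:-→d3:-→d4:-→d5:-→d6:-→d7:-→d8:-→d9:-→d10:-→d11:-→d12:-→d13:-→d14:-→d15:-→d16:-→d17:-→d18:-→d19:-→d20:-→d21:-→d22:-→d23:-→d24:H1 -> H1
  + 177.172.0.0/16 (H1) depth=16
  + 0.0.0.0/0 (H1) depth=0
  + 121.187.235.64/26 (H1) depth=26
  + 35.224.0.0/11 (H0) depth=11
  lookup 35.226.124.1: bits 001000111110001001111100 walk d0:H1→d1:-→d2:-→d3:-→d4:-→d5:-→d6:-→d7:-→d8:-→d9:-→d10:-→d11:H0→d12:-→d13:-→d14:-→d15:-→d16:-→d17:-→d18:-→d19:-→d20:H3→d21:-→d22:-→d23:-→d24:H3 -> H3
  - 35.226.124.0/24 clear@24
  + 121.187.0.0/16 (H3) depth=16
  lookup 35.224.17.44: bits 00100011111000 walk d0:H1→d1:-→d2:-→d3:-→d4:-→d5:-→d6:-→d7:-→d8:-→d9:-→d10:-→d11:H0→d12:-→d13:-→d14:- -> H0
  + 35.0.0.0/8 (H4) depth=8
  + 177.172.213.208/28 (H2) depth=28

== LOOKUPS ==
["H1","H1","H1","H2","H1","H1","H2","H3","H1","H3","H0"]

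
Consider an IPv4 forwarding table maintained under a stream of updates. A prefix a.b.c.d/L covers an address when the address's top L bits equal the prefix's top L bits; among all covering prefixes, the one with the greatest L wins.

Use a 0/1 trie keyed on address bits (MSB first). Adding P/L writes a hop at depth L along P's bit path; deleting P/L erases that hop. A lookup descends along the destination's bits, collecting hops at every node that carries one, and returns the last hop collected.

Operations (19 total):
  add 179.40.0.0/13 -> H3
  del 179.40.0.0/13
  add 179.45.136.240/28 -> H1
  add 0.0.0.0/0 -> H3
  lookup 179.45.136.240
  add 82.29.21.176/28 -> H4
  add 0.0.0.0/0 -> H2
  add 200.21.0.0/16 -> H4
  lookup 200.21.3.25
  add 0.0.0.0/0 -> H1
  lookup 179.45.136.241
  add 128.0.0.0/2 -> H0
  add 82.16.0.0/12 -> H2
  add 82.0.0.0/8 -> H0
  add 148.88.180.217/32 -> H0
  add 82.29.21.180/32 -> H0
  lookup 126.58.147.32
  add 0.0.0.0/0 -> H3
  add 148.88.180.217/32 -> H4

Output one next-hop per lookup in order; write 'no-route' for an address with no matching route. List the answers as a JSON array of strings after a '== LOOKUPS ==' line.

Trace:
  add 179.40.0.0/13 -> H3 at depth 13
  del 179.40.0.0/13 (clear depth 13)
  add 179.45.136.240/28 -> H1 at depth 28
  add 0.0.0.0/0 -> H3 at depth 0
  lookup 179.45.136.240: bits 1011001100101101100010001111 walk d0:H3→d1:-→d2:-→d3:-→d4:-→d5:-→d6:-→d7:-→d8:-→d9:-→d10:-→d11:-→d12:-→d13:-→d14:-→d15:-→d16:-→d17:-→d18:-→d19:-→d20:-→d21:-→d22:-→d23:-→d24:-→d25:-→d26:-→d27:-→d28:H1 -> H1
  add 82.29.21.176/28 -> H4 at depth 28
  add 0.0.0.0/0 -> H2 at depth 0
  add 200.21.0.0/16 -> H4 at depth 16
  lookup 200.21.3.25: bits 1100100000010101 walk d0:H2→d1:-→d2:-→d3:-→d4:-→d5:-→d6:-→d7:-→d8:-→d9:-→d10:-→d11:-→d12:-→d13:-→d14:-→d15:-→d16:H4 -> H4
  add 0.0.0.0/0 -> H1 at depth 0
  lookup 179.45.136.241: bits 1011001100101101100010001111 walk d0:H1→d1:-→d2:-→d3:-→d4:-→d5:-→d6:-→d7:-→d8:-→d9:-→d10:-→d11:-→d12:-→d13:-→d14:-→d15:-→d16:-→d17:-→d18:-→d19:-→d20:-→d21:-→d22:-→d23:-→d24:-→d25:-→d26:-→d27:-→d28:H1 -> H1
  add 128.0.0.0/2 -> H0 at depth 2
  add 82.16.0.0/12 -> H2 at depth 12
  add 82.0.0.0/8 -> H0 at depth 8
  add 148.88.180.217/32 -> H0 at depth 32
  add 82.29.21.180/32 -> H0 at depth 32
  lookup 126.58.147.32: bits 01 walk d0:H1→d1:-→d2:- -> H1
  add 0.0.0.0/0 -> H3 at depth 0
  add 148.88.180.217/32 -> H4 at depth 32

== LOOKUPS ==
["H1","H4","H1","H1"]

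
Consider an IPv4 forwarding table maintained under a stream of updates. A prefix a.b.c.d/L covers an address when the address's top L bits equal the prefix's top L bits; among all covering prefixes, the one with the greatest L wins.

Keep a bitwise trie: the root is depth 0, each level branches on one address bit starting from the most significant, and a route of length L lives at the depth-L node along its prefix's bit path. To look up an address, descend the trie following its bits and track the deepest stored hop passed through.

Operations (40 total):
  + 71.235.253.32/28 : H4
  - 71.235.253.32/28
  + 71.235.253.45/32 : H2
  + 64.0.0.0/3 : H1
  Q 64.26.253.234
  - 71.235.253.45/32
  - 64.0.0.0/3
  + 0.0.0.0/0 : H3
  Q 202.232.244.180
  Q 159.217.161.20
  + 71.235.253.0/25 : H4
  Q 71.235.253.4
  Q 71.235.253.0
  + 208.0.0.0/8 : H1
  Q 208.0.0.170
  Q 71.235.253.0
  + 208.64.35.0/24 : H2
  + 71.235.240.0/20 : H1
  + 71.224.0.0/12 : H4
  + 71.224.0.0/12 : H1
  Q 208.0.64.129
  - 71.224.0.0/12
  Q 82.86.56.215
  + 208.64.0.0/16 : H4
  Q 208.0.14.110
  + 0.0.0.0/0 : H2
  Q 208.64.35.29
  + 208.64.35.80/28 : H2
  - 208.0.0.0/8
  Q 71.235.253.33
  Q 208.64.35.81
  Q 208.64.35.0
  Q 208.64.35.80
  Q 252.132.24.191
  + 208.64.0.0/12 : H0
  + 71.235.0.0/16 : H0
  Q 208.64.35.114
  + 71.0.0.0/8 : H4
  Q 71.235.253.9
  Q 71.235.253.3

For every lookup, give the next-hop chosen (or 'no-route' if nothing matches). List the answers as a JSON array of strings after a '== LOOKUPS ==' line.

Process each operation:
  add 71.235.253.32/28 -> H4 at depth 28
  - 71.235.253.32/28 clear@28
  add 71.235.253.45/32 -> H2 at depth 32
  add 64.0.0.0/3 -> H1 at depth 3
  Q 64.26.253.234: descend 01000 ; hops seen [H1] ; pick H1
  - 71.235.253.45/32 clear@32
  - 64.0.0.0/3 clear@3
  add 0.0.0.0/0 -> H3 at depth 0
  Q 202.232.244.180: descend ε ; hops seen [H3] ; pick H3
  Q 159.217.161.20: descend ε ; hops seen [H3] ; pick H3
  add 71.235.253.0/25 -> H4 at depth 25
  Q 71.235.253.4: descend 01000111111010111111110100 ; hops seen [H3,H4] ; pick H4
  Q 71.235.253.0: descend 01000111111010111111110100 ; hops seen [H3,H4] ; pick H4
  add 208.0.0.0/8 -> H1 at depth 8
  Q 208.0.0.170: descend 11010000 ; hops seen [H3,H1] ; pick H1
  Q 71.235.253.0: descend 01000111111010111111110100 ; hops seen [H3,H4] ; pick H4
  add 208.64.35.0/24 -> H2 at depth 24
  add 71.235.240.0/20 -> H1 at depth 20
  add 71.224.0.0/12 -> H4 at depth 12
  add 71.224.0.0/12 -> H1 at depth 12
  Q 208.0.64.129: descend 110100000 ; hops seen [H3,H1] ; pick H1
  - 71.224.0.0/12 clear@12
  Q 82.86.56.215: descend 010 ; hops seen [H3] ; pick H3
  add 208.64.0.0/16 -> H4 at depth 16
  Q 208.0.14.110: descend 110100000 ; hops seen [H3,H1] ; pick H1
  add 0.0.0.0/0 -> H2 at depth 0
  Q 208.64.35.29: descend 110100000100000000100011 ; hops seen [H2,H1,H4,H2] ; pick H2
  add 208.64.35.80/28 -> H2 at depth 28
  - 208.0.0.0/8 clear@8
  Q 71.235.253.33: descend 0100011111101011111111010010 ; hops seen [H2,H1,H4] ; pick H4
  Q 208.64.35.81: descend 1101000001000000001000110101 ; hops seen [H2,H4,H2,H2] ; pick H2
  Q 208.64.35.0: descend 1101000001000000001000110 ; hops seen [H2,H4,H2] ; pick H2
  Q 208.64.35.80: descend 1101000001000000001000110101 ; hops seen [H2,H4,H2,H2] ; pick H2
  Q 252.132.24.191: descend 11 ; hops seen [H2] ; pick H2
  add 208.64.0.0/12 -> H0 at depth 12
  add 71.235.0.0/16 -> H0 at depth 16
  Q 208.64.35.114: descend 11010000010000000010001101 ; hops seen [H2,H0,H4,H2] ; pick H2
  add 71.0.0.0/8 -> H4 at depth 8
  Q 71.235.253.9: descend 01000111111010111111110100 ; hops seen [H2,H4,H0,H1,H4] ; pick H4
  Q 71.235.253.3: descend 01000111111010111111110100 ; hops seen [H2,H4,H0,H1,H4] ; pick H4

== LOOKUPS ==
["H1","H3","H3","H4","H4","H1","H4","H1","H3","H1","H2","H4","H2","H2","H2","H2","H2","H4","H4"]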